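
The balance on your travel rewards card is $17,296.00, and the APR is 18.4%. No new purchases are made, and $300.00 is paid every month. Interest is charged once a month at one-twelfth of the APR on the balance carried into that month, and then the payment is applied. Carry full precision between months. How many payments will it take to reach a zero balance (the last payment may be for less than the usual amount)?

142 payments

Monthly rate r = 18.4%/12 = 1.53333% = 0.0153333.
Recurrence: B ← B·(1+r) − $300.00.
Month 1: interest $265.21; balance after payment $17,261.21.
Month 2: interest $264.67; balance after payment $17,225.88.
Closed form: n = −ln(1 − rB₀/P)/ln(1+r) = −ln(0.11598)/ln(1.01533) ≈ 141.573, so the balance reaches zero during payment 142.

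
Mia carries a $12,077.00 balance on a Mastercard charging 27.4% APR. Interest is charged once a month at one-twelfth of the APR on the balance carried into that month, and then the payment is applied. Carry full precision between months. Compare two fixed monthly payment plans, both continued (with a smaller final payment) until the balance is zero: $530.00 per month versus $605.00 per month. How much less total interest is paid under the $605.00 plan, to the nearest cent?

$941.50

Monthly rate r = 27.4%/12 = 2.28333% = 0.0228333.
At $530.00/mo: n = ⌈−ln(1 − rB₀/P)/ln(1+r)⌉ = 33 payments (last $286.51); total interest = total paid − $12,077.00 = $5,169.51.
At $605.00/mo: 27 payments (last $575.01); total interest $4,228.01.
Interest saved = $5,169.51 − $4,228.01 = $941.50.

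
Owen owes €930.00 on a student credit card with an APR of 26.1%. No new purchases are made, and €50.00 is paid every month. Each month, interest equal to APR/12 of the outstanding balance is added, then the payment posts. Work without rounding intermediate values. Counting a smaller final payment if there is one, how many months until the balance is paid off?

Monthly rate r = 26.1%/12 = 2.175% = 0.02175.
Recurrence: B ← B·(1+r) − €50.00.
Month 1: interest €20.23; balance after payment €900.23.
Month 2: interest €19.58; balance after payment €869.81.
Closed form: n = −ln(1 − rB₀/P)/ln(1+r) = −ln(0.59545)/ln(1.02175) ≈ 24.095, so the balance reaches zero during payment 25.

25 months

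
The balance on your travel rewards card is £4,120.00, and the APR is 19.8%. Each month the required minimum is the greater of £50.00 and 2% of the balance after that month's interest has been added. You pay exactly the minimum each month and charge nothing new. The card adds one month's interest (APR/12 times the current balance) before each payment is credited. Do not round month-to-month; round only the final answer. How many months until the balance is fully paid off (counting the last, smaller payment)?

237 months

Monthly rate r = 19.8%/12 = 1.65% = 0.0165.
While 2% of the post-interest balance exceeds £50.00, each month B ← (B·(1+r))·(1 − 0.02), i.e. B shrinks by the factor (1+r)·0.98 = 0.99617.
This holds for months 1–135. Entering month 136 the balance is £2,454.22; 2% of the post-interest balance is now below £50.00, so the flat £50.00 minimum applies from here.
From month 136 a fixed £50.00 at rate r clears £2,454.22 in 102 more payments. Total: 135 + 102 = 237 months.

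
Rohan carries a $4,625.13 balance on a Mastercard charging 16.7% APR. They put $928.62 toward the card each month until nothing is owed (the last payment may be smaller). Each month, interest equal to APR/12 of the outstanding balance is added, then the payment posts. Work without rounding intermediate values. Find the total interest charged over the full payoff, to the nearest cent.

Monthly rate r = 16.7%/12 = 1.39167% = 0.0139167.
Payoff takes n = ⌈−ln(1 − rB₀/P)/ln(1+r)⌉ = ⌈5.198⌉ = 6 payments; the last is $184.43.
Total paid = 5·$928.62 + $184.43 = $4,827.53.
Total interest = total paid − principal = $4,827.53 − $4,625.13 = $202.40.

$202.40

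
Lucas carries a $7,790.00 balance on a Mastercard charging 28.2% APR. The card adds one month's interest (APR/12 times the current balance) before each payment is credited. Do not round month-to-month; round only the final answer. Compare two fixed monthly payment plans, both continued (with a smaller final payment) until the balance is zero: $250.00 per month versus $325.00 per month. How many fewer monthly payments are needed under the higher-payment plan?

21 fewer payments

Monthly rate r = 28.2%/12 = 2.35% = 0.0235.
At $250.00/mo: n = ⌈−ln(1 − rB₀/P)/ln(1+r)⌉ = 57 payments (last $183.15); total interest = total paid − $7,790.00 = $6,393.15.
At $325.00/mo: 36 payments (last $217.31); total interest $3,802.31.
Payments saved = 57 − 36 = 21.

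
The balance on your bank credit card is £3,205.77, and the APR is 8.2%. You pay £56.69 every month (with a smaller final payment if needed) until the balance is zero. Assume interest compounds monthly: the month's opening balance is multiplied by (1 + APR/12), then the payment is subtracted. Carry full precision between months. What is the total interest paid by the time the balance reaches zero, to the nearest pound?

Monthly rate r = 8.2%/12 = 0.683333% = 0.00683333.
Payoff takes n = ⌈−ln(1 − rB₀/P)/ln(1+r)⌉ = ⌈71.723⌉ = 72 payments; the last is £41.05.
Total paid = 71·£56.69 + £41.05 = £4,066.04.
Total interest = total paid − principal = £4,066.04 − £3,205.77 = £860.27.

£860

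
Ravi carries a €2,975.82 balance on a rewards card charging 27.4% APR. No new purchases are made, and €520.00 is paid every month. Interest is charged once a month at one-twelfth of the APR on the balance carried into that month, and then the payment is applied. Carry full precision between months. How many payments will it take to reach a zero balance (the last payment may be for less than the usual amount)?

Monthly rate r = 27.4%/12 = 2.28333% = 0.0228333.
Recurrence: B ← B·(1+r) − €520.00.
Month 1: interest €67.95; balance after payment €2,523.77.
Month 2: interest €57.63; balance after payment €2,061.39.
Closed form: n = −ln(1 − rB₀/P)/ln(1+r) = −ln(0.86933)/ln(1.02283) ≈ 6.203, so the balance reaches zero during payment 7.

7 payments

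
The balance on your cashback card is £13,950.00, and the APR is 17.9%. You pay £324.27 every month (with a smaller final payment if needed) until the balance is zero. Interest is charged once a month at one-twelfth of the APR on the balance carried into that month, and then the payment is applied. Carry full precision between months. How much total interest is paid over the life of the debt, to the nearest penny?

Monthly rate r = 17.9%/12 = 1.49167% = 0.0149167.
Payoff takes n = ⌈−ln(1 − rB₀/P)/ln(1+r)⌉ = ⌈69.322⌉ = 70 payments; the last is £104.89.
Total paid = 69·£324.27 + £104.89 = £22,479.52.
Total interest = total paid − principal = £22,479.52 − £13,950.00 = £8,529.52.

£8,529.52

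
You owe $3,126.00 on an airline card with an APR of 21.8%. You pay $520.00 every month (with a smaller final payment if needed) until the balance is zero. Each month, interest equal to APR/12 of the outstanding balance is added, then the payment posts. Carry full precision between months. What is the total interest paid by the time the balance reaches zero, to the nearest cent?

Monthly rate r = 21.8%/12 = 1.81667% = 0.0181667.
Payoff takes n = ⌈−ln(1 − rB₀/P)/ln(1+r)⌉ = ⌈6.423⌉ = 7 payments; the last is $221.36.
Total paid = 6·$520.00 + $221.36 = $3,341.36.
Total interest = total paid − principal = $3,341.36 − $3,126.00 = $215.36.

$215.36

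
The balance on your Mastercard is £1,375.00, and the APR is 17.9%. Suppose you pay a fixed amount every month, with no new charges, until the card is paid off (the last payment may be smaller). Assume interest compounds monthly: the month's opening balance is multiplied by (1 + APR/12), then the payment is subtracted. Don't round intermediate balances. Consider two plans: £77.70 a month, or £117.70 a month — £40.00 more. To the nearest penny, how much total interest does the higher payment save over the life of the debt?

£86.32

Monthly rate r = 17.9%/12 = 1.49167% = 0.0149167.
At £77.70/mo: n = ⌈−ln(1 − rB₀/P)/ln(1+r)⌉ = 21 payments (last £54.45); total interest = total paid − £1,375.00 = £233.45.
At £117.70/mo: 13 payments (last £109.73); total interest £147.13.
Interest saved = £233.45 − £147.13 = £86.32.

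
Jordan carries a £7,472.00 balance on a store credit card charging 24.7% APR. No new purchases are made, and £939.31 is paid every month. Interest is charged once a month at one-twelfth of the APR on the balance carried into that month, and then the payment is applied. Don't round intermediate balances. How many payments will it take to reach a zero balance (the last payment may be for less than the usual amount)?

Monthly rate r = 24.7%/12 = 2.05833% = 0.0205833.
Recurrence: B ← B·(1+r) − £939.31.
Month 1: interest £153.80; balance after payment £6,686.49.
Month 2: interest £137.63; balance after payment £5,884.81.
Closed form: n = −ln(1 − rB₀/P)/ln(1+r) = −ln(0.83626)/ln(1.02058) ≈ 8.776, so the balance reaches zero during payment 9.

9 months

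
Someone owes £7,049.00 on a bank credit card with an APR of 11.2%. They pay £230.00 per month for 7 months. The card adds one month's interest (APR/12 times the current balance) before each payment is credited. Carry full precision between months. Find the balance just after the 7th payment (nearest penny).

£5,866.84

Monthly rate r = 11.2%/12 = 0.933333% = 0.00933333.
Each month: B ← B·(1+r) − £230.00.
Month 1: interest £65.79; balance after payment £6,884.79.
Month 2: interest £64.26; balance after payment £6,719.05.
Month 3: interest £62.71; balance after payment £6,551.76.
Month 4: interest £61.15; balance after payment £6,382.91.
Month 5: interest £59.57; balance after payment £6,212.48.
Month 6: interest £57.98; balance after payment £6,040.47.
Month 7: interest £56.38; balance after payment £5,866.84.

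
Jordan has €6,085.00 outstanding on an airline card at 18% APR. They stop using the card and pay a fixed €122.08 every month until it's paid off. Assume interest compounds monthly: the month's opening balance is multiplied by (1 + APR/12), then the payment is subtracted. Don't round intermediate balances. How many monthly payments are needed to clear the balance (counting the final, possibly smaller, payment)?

Monthly rate r = 18%/12 = 1.5% = 0.015.
Recurrence: B ← B·(1+r) − €122.08.
Month 1: interest €91.27; balance after payment €6,054.19.
Month 2: interest €90.81; balance after payment €6,022.93.
Closed form: n = −ln(1 − rB₀/P)/ln(1+r) = −ln(0.25233)/ln(1.015) ≈ 92.487, so the balance reaches zero during payment 93.

93 months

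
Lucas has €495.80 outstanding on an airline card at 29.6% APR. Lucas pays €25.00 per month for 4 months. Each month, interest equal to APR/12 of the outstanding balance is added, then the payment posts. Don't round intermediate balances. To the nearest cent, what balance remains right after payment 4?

Monthly rate r = 29.6%/12 = 2.46667% = 0.0246667.
Each month: B ← B·(1+r) − €25.00.
Month 1: interest €12.23; balance after payment €483.03.
Month 2: interest €11.91; balance after payment €469.94.
Month 3: interest €11.59; balance after payment €456.54.
Month 4: interest €11.26; balance after payment €442.80.

€442.80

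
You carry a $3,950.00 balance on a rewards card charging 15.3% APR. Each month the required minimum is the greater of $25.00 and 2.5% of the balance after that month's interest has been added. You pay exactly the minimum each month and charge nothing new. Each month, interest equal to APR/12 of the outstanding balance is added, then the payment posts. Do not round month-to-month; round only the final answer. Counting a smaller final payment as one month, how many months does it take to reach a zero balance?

Monthly rate r = 15.3%/12 = 1.275% = 0.01275.
While 2.5% of the post-interest balance exceeds $25.00, each month B ← (B·(1+r))·(1 − 0.025), i.e. B shrinks by the factor (1+r)·0.975 = 0.98743.
This holds for months 1–110. Entering month 111 the balance is $982.55; 2.5% of the post-interest balance is now below $25.00, so the flat $25.00 minimum applies from here.
From month 111 a fixed $25.00 at rate r clears $982.55 in 55 more payments. Total: 110 + 55 = 165 months.

165 months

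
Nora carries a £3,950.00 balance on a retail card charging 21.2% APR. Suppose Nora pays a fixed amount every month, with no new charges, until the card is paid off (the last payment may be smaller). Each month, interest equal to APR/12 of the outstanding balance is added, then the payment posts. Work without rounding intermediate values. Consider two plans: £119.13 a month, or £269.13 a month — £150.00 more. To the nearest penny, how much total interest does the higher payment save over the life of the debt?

£1,382.71

Monthly rate r = 21.2%/12 = 1.76667% = 0.0176667.
At £119.13/mo: n = ⌈−ln(1 − rB₀/P)/ln(1+r)⌉ = 51 payments (last £39.17); total interest = total paid − £3,950.00 = £2,045.67.
At £269.13/mo: 18 payments (last £37.75); total interest £662.96.
Interest saved = £2,045.67 − £662.96 = £1,382.71.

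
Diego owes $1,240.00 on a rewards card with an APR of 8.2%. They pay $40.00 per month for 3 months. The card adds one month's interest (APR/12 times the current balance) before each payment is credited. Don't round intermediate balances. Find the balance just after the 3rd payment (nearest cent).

$1,144.77

Monthly rate r = 8.2%/12 = 0.683333% = 0.00683333.
Each month: B ← B·(1+r) − $40.00.
Month 1: interest $8.47; balance after payment $1,208.47.
Month 2: interest $8.26; balance after payment $1,176.73.
Month 3: interest $8.04; balance after payment $1,144.77.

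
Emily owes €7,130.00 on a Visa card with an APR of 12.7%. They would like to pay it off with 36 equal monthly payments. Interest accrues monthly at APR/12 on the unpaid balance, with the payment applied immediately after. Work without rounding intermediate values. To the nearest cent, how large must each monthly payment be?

€239.21

Monthly rate r = 12.7%/12 = 1.05833% = 0.0105833.
Level-payment amortization: P = B₀·r / (1 − (1+r)^(−n)) = 7130.00·0.0105833 / (1 − 1.01058^(−36)).
Denominator 1 − (1+r)^(−36) = 0.31545301.
P = 75.4592 / 0.31545301 ≈ 239.21.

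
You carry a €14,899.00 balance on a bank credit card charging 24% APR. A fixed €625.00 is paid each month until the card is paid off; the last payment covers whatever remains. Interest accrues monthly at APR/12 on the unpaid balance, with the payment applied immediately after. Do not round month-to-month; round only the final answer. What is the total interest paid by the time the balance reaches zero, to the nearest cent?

€5,545.59

Monthly rate r = 24%/12 = 2% = 0.02.
Payoff takes n = ⌈−ln(1 − rB₀/P)/ln(1+r)⌉ = ⌈32.709⌉ = 33 payments; the last is €444.59.
Total paid = 32·€625.00 + €444.59 = €20,444.59.
Total interest = total paid − principal = €20,444.59 − €14,899.00 = €5,545.59.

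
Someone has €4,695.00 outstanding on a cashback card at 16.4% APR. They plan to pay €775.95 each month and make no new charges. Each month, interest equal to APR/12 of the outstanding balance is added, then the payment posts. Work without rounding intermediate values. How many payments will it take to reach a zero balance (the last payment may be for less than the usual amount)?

Monthly rate r = 16.4%/12 = 1.36667% = 0.0136667.
Recurrence: B ← B·(1+r) − €775.95.
Month 1: interest €64.16; balance after payment €3,983.22.
Month 2: interest €54.44; balance after payment €3,261.70.
Closed form: n = −ln(1 − rB₀/P)/ln(1+r) = −ln(0.91731)/ln(1.01367) ≈ 6.359, so the balance reaches zero during payment 7.

7 payments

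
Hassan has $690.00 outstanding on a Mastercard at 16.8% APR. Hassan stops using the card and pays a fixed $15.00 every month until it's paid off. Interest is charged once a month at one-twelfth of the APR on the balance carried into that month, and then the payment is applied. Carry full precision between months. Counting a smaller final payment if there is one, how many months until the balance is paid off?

Monthly rate r = 16.8%/12 = 1.4% = 0.014.
Recurrence: B ← B·(1+r) − $15.00.
Month 1: interest $9.66; balance after payment $684.66.
Month 2: interest $9.59; balance after payment $679.25.
Closed form: n = −ln(1 − rB₀/P)/ln(1+r) = −ln(0.356)/ln(1.014) ≈ 74.288, so the balance reaches zero during payment 75.

75 months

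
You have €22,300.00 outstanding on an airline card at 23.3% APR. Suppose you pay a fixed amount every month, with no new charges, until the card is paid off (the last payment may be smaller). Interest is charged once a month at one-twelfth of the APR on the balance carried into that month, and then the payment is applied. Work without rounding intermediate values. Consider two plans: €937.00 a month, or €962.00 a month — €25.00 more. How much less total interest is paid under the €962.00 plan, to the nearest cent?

€299.28

Monthly rate r = 23.3%/12 = 1.94167% = 0.0194167.
At €937.00/mo: n = ⌈−ln(1 − rB₀/P)/ln(1+r)⌉ = 33 payments (last €231.27); total interest = total paid − €22,300.00 = €7,915.27.
At €962.00/mo: 32 payments (last €93.99); total interest €7,615.99.
Interest saved = €7,915.27 − €7,615.99 = €299.28.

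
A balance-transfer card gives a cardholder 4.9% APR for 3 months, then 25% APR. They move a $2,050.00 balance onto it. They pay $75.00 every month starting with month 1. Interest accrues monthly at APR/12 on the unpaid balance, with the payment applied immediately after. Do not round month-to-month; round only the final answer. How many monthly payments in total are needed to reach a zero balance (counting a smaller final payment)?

Promo months 1–3 at r₀ = 4.9%/12 = 0.00408333; months 4+ at r₁ = 25%/12 = 0.0208333.
After month 3: iterate B ← B·(1+r₀) − $75.00 for 3 months → $1,849.30.
Then at r₁ with $75.00/mo: n₂ = −ln(1 − r₁·B/P)/ln(1+r₁) ≈ 34.96 → 35 more payments.

38 payments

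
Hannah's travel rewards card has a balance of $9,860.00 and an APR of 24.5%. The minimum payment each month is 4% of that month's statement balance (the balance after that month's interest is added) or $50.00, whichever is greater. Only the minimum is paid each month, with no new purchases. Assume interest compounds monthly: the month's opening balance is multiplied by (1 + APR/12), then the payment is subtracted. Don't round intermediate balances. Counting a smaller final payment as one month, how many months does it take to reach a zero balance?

Monthly rate r = 24.5%/12 = 2.04167% = 0.0204167.
While 4% of the post-interest balance exceeds $50.00, each month B ← (B·(1+r))·(1 − 0.04), i.e. B shrinks by the factor (1+r)·0.96 = 0.9796.
This holds for months 1–102. Entering month 103 the balance is $1,204.63; 4% of the post-interest balance is now below $50.00, so the flat $50.00 minimum applies from here.
From month 103 a fixed $50.00 at rate r clears $1,204.63 in 34 more payments. Total: 102 + 34 = 136 months.

136 months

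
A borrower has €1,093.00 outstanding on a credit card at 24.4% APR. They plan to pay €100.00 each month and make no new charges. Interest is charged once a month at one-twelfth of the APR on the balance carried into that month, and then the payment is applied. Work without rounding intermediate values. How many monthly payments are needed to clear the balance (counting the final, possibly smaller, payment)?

13 payments

Monthly rate r = 24.4%/12 = 2.03333% = 0.0203333.
Recurrence: B ← B·(1+r) − €100.00.
Month 1: interest €22.22; balance after payment €1,015.22.
Month 2: interest €20.64; balance after payment €935.87.
Closed form: n = −ln(1 − rB₀/P)/ln(1+r) = −ln(0.77776)/ln(1.02033) ≈ 12.486, so the balance reaches zero during payment 13.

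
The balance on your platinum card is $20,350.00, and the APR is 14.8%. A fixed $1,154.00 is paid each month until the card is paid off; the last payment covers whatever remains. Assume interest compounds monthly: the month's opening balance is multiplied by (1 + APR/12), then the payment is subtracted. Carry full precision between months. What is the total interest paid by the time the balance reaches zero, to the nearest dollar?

$2,739

Monthly rate r = 14.8%/12 = 1.23333% = 0.0123333.
Payoff takes n = ⌈−ln(1 − rB₀/P)/ln(1+r)⌉ = ⌈20.007⌉ = 21 payments; the last is $8.57.
Total paid = 20·$1,154.00 + $8.57 = $23,088.57.
Total interest = total paid − principal = $23,088.57 − $20,350.00 = $2,738.57.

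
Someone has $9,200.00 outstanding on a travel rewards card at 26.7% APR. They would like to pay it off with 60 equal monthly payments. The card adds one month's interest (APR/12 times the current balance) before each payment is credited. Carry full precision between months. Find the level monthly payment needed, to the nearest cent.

Monthly rate r = 26.7%/12 = 2.225% = 0.02225.
Level-payment amortization: P = B₀·r / (1 − (1+r)^(−n)) = 9200.00·0.02225 / (1 − 1.02225^(−60)).
Denominator 1 − (1+r)^(−60) = 0.732962135.
P = 204.7 / 0.732962135 ≈ 279.28.

$279.28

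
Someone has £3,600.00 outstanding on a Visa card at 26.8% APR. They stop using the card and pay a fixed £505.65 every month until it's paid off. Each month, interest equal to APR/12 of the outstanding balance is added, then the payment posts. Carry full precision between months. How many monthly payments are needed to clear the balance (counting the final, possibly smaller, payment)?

8 payments

Monthly rate r = 26.8%/12 = 2.23333% = 0.0223333.
Recurrence: B ← B·(1+r) − £505.65.
Month 1: interest £80.40; balance after payment £3,174.75.
Month 2: interest £70.90; balance after payment £2,740.00.
Closed form: n = −ln(1 − rB₀/P)/ln(1+r) = −ln(0.841)/ln(1.02233) ≈ 7.840, so the balance reaches zero during payment 8.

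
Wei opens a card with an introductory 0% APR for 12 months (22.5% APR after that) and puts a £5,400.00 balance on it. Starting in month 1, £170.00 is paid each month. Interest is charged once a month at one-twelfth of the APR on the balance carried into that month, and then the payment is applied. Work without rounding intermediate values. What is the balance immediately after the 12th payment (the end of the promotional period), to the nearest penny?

£3,360.00

Promo months 1–12 at r₀ = 0%/12 = 0; months 13+ at r₁ = 22.5%/12 = 0.01875.
After month 12 (no interest yet): B = £5,400.00 − 12·£170.00 = £3,360.00.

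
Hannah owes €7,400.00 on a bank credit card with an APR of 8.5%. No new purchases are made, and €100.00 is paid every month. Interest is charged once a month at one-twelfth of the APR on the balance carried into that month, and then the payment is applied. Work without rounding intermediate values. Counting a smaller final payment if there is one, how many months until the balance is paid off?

Monthly rate r = 8.5%/12 = 0.708333% = 0.00708333.
Recurrence: B ← B·(1+r) − €100.00.
Month 1: interest €52.42; balance after payment €7,352.42.
Month 2: interest €52.08; balance after payment €7,304.50.
Closed form: n = −ln(1 − rB₀/P)/ln(1+r) = −ln(0.47583)/ln(1.00708) ≈ 105.221, so the balance reaches zero during payment 106.

106 months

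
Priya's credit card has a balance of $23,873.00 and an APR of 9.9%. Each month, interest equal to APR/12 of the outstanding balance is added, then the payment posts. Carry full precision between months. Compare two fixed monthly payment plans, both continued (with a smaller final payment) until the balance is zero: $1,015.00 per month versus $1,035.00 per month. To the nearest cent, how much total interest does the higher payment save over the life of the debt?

$59.47

Monthly rate r = 9.9%/12 = 0.825% = 0.00825.
At $1,015.00/mo: n = ⌈−ln(1 − rB₀/P)/ln(1+r)⌉ = 27 payments (last $260.61); total interest = total paid − $23,873.00 = $2,777.61.
At $1,035.00/mo: 26 payments (last $716.14); total interest $2,718.14.
Interest saved = $2,777.61 − $2,718.14 = $59.47.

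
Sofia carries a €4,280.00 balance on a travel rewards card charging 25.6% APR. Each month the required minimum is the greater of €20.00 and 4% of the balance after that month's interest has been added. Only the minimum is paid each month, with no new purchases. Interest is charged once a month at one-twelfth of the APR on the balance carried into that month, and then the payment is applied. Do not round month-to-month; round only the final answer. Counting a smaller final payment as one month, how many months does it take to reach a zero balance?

145 months

Monthly rate r = 25.6%/12 = 2.13333% = 0.0213333.
While 4% of the post-interest balance exceeds €20.00, each month B ← (B·(1+r))·(1 − 0.04), i.e. B shrinks by the factor (1+r)·0.96 = 0.98048.
This holds for months 1–110. Entering month 111 the balance is €489.45; 4% of the post-interest balance is now below €20.00, so the flat €20.00 minimum applies from here.
From month 111 a fixed €20.00 at rate r clears €489.45 in 35 more payments. Total: 110 + 35 = 145 months.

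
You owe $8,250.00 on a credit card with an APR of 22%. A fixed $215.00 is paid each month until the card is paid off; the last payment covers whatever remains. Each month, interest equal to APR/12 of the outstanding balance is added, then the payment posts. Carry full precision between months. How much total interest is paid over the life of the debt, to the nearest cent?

$6,136.92

Monthly rate r = 22%/12 = 1.83333% = 0.0183333.
Payoff takes n = ⌈−ln(1 − rB₀/P)/ln(1+r)⌉ = ⌈66.915⌉ = 67 payments; the last is $196.92.
Total paid = 66·$215.00 + $196.92 = $14,386.92.
Total interest = total paid − principal = $14,386.92 − $8,250.00 = $6,136.92.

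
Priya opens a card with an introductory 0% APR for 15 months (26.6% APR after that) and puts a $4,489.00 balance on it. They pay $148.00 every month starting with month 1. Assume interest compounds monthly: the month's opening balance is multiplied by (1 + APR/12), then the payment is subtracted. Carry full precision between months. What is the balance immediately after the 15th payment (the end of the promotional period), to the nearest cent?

$2,269.00

Promo months 1–15 at r₀ = 0%/12 = 0; months 16+ at r₁ = 26.6%/12 = 0.0221667.
After month 15 (no interest yet): B = $4,489.00 − 15·$148.00 = $2,269.00.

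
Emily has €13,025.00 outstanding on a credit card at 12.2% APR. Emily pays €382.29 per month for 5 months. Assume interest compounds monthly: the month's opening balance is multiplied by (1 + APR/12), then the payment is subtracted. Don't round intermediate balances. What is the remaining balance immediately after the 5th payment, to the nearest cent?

Monthly rate r = 12.2%/12 = 1.01667% = 0.0101667.
Each month: B ← B·(1+r) − €382.29.
Month 1: interest €132.42; balance after payment €12,775.13.
Month 2: interest €129.88; balance after payment €12,522.72.
Month 3: interest €127.31; balance after payment €12,267.75.
Month 4: interest €124.72; balance after payment €12,010.18.
Month 5: interest €122.10; balance after payment €11,749.99.

€11,749.99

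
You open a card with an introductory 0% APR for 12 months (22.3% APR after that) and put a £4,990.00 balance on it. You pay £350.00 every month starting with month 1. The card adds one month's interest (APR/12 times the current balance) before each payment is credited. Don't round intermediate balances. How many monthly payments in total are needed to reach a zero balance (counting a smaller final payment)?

Promo months 1–12 at r₀ = 0%/12 = 0; months 13+ at r₁ = 22.3%/12 = 0.0185833.
After month 12 (no interest yet): B = £4,990.00 − 12·£350.00 = £790.00.
Then at r₁ with £350.00/mo: n₂ = −ln(1 − r₁·B/P)/ln(1+r₁) ≈ 2.33 → 3 more payments.

15 payments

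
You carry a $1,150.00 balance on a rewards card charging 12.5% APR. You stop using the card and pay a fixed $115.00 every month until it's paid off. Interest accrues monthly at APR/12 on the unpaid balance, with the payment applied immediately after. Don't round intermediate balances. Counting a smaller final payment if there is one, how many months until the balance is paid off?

Monthly rate r = 12.5%/12 = 1.04167% = 0.0104167.
Recurrence: B ← B·(1+r) − $115.00.
Month 1: interest $11.98; balance after payment $1,046.98.
Month 2: interest $10.91; balance after payment $942.89.
Closed form: n = −ln(1 − rB₀/P)/ln(1+r) = −ln(0.89583)/ln(1.01042) ≈ 10.615, so the balance reaches zero during payment 11.

11 payments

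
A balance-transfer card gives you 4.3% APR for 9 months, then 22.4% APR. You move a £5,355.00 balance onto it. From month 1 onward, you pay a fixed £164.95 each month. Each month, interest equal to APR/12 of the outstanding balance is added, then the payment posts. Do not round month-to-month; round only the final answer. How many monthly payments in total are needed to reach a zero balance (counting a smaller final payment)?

42 months

Promo months 1–9 at r₀ = 4.3%/12 = 0.00358333; months 10+ at r₁ = 22.4%/12 = 0.0186667.
After month 9: iterate B ← B·(1+r₀) − £164.95 for 9 months → £4,024.19.
Then at r₁ with £164.95/mo: n₂ = −ln(1 − r₁·B/P)/ln(1+r₁) ≈ 32.86 → 33 more payments.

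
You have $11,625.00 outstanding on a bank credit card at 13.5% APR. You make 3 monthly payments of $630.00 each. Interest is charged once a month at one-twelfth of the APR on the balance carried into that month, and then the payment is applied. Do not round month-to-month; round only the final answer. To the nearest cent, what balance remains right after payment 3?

$10,110.43

Monthly rate r = 13.5%/12 = 1.125% = 0.01125.
Each month: B ← B·(1+r) − $630.00.
Month 1: interest $130.78; balance after payment $11,125.78.
Month 2: interest $125.17; balance after payment $10,620.95.
Month 3: interest $119.49; balance after payment $10,110.43.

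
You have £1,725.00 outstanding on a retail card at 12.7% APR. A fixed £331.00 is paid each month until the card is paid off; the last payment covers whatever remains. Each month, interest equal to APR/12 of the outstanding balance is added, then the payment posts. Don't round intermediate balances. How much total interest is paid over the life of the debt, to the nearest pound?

£59

Monthly rate r = 12.7%/12 = 1.05833% = 0.0105833.
Payoff takes n = ⌈−ln(1 − rB₀/P)/ln(1+r)⌉ = ⌈5.389⌉ = 6 payments; the last is £129.18.
Total paid = 5·£331.00 + £129.18 = £1,784.18.
Total interest = total paid − principal = £1,784.18 − £1,725.00 = £59.18.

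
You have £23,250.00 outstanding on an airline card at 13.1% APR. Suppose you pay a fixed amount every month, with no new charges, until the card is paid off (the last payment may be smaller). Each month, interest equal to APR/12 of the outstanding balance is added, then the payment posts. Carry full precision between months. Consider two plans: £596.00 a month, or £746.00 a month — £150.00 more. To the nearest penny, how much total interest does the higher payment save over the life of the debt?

Monthly rate r = 13.1%/12 = 1.09167% = 0.0109167.
At £596.00/mo: n = ⌈−ln(1 − rB₀/P)/ln(1+r)⌉ = 52 payments (last £63.37); total interest = total paid − £23,250.00 = £7,209.37.
At £746.00/mo: 39 payments (last £226.25); total interest £5,324.25.
Interest saved = £7,209.37 − £5,324.25 = £1,885.12.

£1,885.12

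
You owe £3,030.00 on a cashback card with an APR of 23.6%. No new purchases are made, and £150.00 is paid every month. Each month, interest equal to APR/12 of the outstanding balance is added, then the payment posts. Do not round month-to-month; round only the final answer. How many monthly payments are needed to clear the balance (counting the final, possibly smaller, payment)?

Monthly rate r = 23.6%/12 = 1.96667% = 0.0196667.
Recurrence: B ← B·(1+r) − £150.00.
Month 1: interest £59.59; balance after payment £2,939.59.
Month 2: interest £57.81; balance after payment £2,847.40.
Closed form: n = −ln(1 − rB₀/P)/ln(1+r) = −ln(0.60273)/ln(1.01967) ≈ 25.995, so the balance reaches zero during payment 26.

26 payments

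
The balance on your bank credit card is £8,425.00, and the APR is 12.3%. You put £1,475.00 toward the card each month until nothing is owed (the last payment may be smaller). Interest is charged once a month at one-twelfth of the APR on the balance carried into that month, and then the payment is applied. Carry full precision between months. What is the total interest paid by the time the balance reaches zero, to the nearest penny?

Monthly rate r = 12.3%/12 = 1.025% = 0.01025.
Payoff takes n = ⌈−ln(1 − rB₀/P)/ln(1+r)⌉ = ⌈5.916⌉ = 6 payments; the last is £1,351.69.
Total paid = 5·£1,475.00 + £1,351.69 = £8,726.69.
Total interest = total paid − principal = £8,726.69 − £8,425.00 = £301.69.

£301.69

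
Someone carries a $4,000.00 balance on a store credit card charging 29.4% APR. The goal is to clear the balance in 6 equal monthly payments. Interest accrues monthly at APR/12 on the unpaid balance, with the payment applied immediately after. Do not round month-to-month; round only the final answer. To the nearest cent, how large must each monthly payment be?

$724.99

Monthly rate r = 29.4%/12 = 2.45% = 0.0245.
Level-payment amortization: P = B₀·r / (1 − (1+r)^(−n)) = 4000.00·0.0245 / (1 − 1.0245^(−6)).
Denominator 1 − (1+r)^(−6) = 0.135175024.
P = 98 / 0.135175024 ≈ 724.99.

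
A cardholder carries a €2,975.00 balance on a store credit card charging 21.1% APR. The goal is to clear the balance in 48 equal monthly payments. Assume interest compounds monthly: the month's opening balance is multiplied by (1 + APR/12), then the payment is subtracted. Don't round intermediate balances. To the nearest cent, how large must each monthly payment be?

Monthly rate r = 21.1%/12 = 1.75833% = 0.0175833.
Level-payment amortization: P = B₀·r / (1 − (1+r)^(−n)) = 2975.00·0.0175833 / (1 − 1.01758^(−48)).
Denominator 1 − (1+r)^(−48) = 0.566847614.
P = 52.3104 / 0.566847614 ≈ 92.28.

€92.28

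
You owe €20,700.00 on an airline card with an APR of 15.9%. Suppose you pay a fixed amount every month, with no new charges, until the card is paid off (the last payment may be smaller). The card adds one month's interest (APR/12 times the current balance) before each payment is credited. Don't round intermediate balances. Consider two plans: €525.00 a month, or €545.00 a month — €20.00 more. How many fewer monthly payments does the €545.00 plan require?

Monthly rate r = 15.9%/12 = 1.325% = 0.01325.
At €525.00/mo: n = ⌈−ln(1 − rB₀/P)/ln(1+r)⌉ = 57 payments (last €76.78); total interest = total paid − €20,700.00 = €8,776.78.
At €545.00/mo: 54 payments (last €85.10); total interest €8,270.10.
Payments saved = 57 − 54 = 3.

3 fewer payments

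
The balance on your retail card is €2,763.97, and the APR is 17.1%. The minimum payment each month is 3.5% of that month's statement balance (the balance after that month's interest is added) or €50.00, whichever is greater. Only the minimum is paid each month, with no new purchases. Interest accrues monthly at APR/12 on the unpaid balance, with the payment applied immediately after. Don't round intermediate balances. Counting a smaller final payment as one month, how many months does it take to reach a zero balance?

Monthly rate r = 17.1%/12 = 1.425% = 0.01425.
While 3.5% of the post-interest balance exceeds €50.00, each month B ← (B·(1+r))·(1 − 0.035), i.e. B shrinks by the factor (1+r)·0.965 = 0.97875.
This holds for months 1–32. Entering month 33 the balance is €1,390.11; 3.5% of the post-interest balance is now below €50.00, so the flat €50.00 minimum applies from here.
From month 33 a fixed €50.00 at rate r clears €1,390.11 in 36 more payments. Total: 32 + 36 = 68 months.

68 months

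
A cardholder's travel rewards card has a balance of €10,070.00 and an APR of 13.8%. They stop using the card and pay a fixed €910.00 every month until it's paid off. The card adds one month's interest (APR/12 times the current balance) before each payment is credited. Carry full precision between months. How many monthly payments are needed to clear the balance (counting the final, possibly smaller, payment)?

12 months

Monthly rate r = 13.8%/12 = 1.15% = 0.0115.
Recurrence: B ← B·(1+r) − €910.00.
Month 1: interest €115.80; balance after payment €9,275.81.
Month 2: interest €106.67; balance after payment €8,472.48.
Closed form: n = −ln(1 − rB₀/P)/ln(1+r) = −ln(0.87274)/ln(1.0115) ≈ 11.904, so the balance reaches zero during payment 12.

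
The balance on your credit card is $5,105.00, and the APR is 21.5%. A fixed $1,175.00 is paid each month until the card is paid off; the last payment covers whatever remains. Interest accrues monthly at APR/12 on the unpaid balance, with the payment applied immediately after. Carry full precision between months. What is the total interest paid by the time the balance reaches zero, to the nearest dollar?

Monthly rate r = 21.5%/12 = 1.79167% = 0.0179167.
Payoff takes n = ⌈−ln(1 − rB₀/P)/ln(1+r)⌉ = ⌈4.564⌉ = 5 payments; the last is $664.68.
Total paid = 4·$1,175.00 + $664.68 = $5,364.68.
Total interest = total paid − principal = $5,364.68 − $5,105.00 = $259.68.

$260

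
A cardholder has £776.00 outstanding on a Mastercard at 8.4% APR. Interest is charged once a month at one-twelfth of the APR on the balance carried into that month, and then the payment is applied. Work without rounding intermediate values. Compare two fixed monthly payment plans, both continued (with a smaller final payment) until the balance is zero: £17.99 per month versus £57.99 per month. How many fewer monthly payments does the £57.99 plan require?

Monthly rate r = 8.4%/12 = 0.7% = 0.007.
At £17.99/mo: n = ⌈−ln(1 − rB₀/P)/ln(1+r)⌉ = 52 payments (last £9.56); total interest = total paid − £776.00 = £151.05.
At £57.99/mo: 15 payments (last £5.79); total interest £41.65.
Payments saved = 52 − 15 = 37.

37 fewer payments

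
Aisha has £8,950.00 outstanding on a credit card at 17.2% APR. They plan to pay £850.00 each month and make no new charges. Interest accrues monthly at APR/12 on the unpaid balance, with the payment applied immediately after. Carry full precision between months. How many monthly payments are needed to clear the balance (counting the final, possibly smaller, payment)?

Monthly rate r = 17.2%/12 = 1.43333% = 0.0143333.
Recurrence: B ← B·(1+r) − £850.00.
Month 1: interest £128.28; balance after payment £8,228.28.
Month 2: interest £117.94; balance after payment £7,496.22.
Closed form: n = −ln(1 − rB₀/P)/ln(1+r) = −ln(0.84908)/ln(1.01433) ≈ 11.496, so the balance reaches zero during payment 12.

12 months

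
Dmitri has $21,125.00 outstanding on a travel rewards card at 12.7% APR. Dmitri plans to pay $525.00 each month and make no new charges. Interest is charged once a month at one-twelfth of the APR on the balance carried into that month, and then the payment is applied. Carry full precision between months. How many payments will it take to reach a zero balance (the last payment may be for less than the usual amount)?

Monthly rate r = 12.7%/12 = 1.05833% = 0.0105833.
Recurrence: B ← B·(1+r) − $525.00.
Month 1: interest $223.57; balance after payment $20,823.57.
Month 2: interest $220.38; balance after payment $20,518.96.
Closed form: n = −ln(1 − rB₀/P)/ln(1+r) = −ln(0.57415)/ln(1.01058) ≈ 52.706, so the balance reaches zero during payment 53.

53 months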